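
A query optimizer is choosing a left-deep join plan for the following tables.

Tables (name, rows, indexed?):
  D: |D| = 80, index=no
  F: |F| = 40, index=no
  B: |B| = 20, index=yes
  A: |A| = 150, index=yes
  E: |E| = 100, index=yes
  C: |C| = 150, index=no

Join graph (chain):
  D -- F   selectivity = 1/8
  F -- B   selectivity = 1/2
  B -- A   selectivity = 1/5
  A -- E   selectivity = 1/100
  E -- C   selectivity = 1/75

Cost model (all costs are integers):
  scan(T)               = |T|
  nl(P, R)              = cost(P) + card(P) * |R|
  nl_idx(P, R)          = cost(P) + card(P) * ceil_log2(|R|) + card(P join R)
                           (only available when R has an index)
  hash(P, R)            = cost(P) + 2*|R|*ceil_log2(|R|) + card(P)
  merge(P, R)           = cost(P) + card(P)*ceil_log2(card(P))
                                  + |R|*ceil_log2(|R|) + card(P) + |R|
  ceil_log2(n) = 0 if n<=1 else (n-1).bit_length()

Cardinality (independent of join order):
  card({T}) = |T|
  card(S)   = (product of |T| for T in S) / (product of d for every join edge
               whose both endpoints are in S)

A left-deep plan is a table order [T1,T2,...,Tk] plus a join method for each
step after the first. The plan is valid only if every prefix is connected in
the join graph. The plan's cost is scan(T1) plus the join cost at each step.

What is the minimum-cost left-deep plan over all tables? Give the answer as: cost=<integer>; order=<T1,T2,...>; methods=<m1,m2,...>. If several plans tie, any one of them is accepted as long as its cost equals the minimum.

cost=30600; order=C,E,A,B,F,D; methods=nl_idx,nl_idx,hash,hash,hash

Selinger DP (subsets sized 1..n):
  {D}: scan cost=80, card=80
  {F}: scan cost=40, card=40
  {B}: scan cost=20, card=20
  {A}: scan cost=150, card=150
  {E}: scan cost=100, card=100
  {C}: scan cost=150, card=150
  {DF}: card=400; try (F,hash)→640, (D,merge)→960, (F,merge)→1000, (D,hash)→1200, (D,nl)→3240, (F,nl)→3280; best=640 via (F,hash)
  {BF}: card=400; try (B,hash)→280, (F,merge)→420, (B,merge)→440, (F,hash)→520, (B,nl_idx)→640, (F,nl)→820 …(+1); best=280 via (B,hash)
  {AB}: card=600; try (B,hash)→500, (A,nl_idx)→780, (A,merge)→1490, (B,nl_idx)→1500, (B,merge)→1620, (A,hash)→2440 …(+2); best=500 via (B,hash)
  {AE}: card=150; try (A,nl_idx)→1050, (E,nl_idx)→1350, (E,hash)→1700, (A,merge)→2250, (E,merge)→2300, (A,hash)→2600 …(+2); best=1050 via (A,nl_idx)
  {CE}: card=200; try (E,nl_idx)→1400, (E,hash)→1700, (C,merge)→2250, (E,merge)→2300, (C,hash)→2600, (C,nl)→15100 …(+1); best=1400 via (E,nl_idx)
  {BDF}: card=4000; try (B,hash)→1240, (D,hash)→1800, (B,merge)→4760, (D,merge)→4920, (B,nl_idx)→6640, (B,nl)→8640 …(+1); best=1240 via (B,hash)
  {ABF}: card=12000; try (F,hash)→1580, (A,hash)→3080, (A,merge)→5630, (F,merge)→7380, (A,nl_idx)→15480, (F,nl)→24500 …(+1); best=1580 via (F,hash)
  {ABE}: card=600; try (B,hash)→1400, (B,nl_idx)→2400, (E,hash)→2500, (B,merge)→2520, (B,nl)→4050, (E,nl_idx)→5300 …(+2); best=1400 via (B,hash)
  {ACE}: card=300; try (A,nl_idx)→3300, (C,hash)→3600, (C,merge)→3750, (A,hash)→4000, (A,merge)→4550, (C,nl)→23550 …(+1); best=3300 via (A,nl_idx)
  {ABDF}: card=120000; try (A,hash)→7640, (D,hash)→14700, (A,merge)→54590, (A,nl_idx)→153240, (D,merge)→182220, (A,nl)→601240 …(+1); best=7640 via (A,hash)
  {ABEF}: card=12000; try (F,hash)→2480, (F,merge)→8280, (E,hash)→14980, (F,nl)→25400, (E,nl_idx)→97580, (E,merge)→182380 …(+1); best=2480 via (F,hash)
  {ABCE}: card=1200; try (B,hash)→3800, (C,hash)→4400, (B,nl_idx)→6000, (B,merge)→6420, (B,nl)→9300, (C,merge)→9350 …(+1); best=3800 via (B,hash)
  {ABDEF}: card=120000; try (D,hash)→15600, (E,hash)→129040, (D,merge)→183120, (D,nl)→962480, (E,nl_idx)→967640, (E,merge)→2168440 …(+1); best=15600 via (D,hash)
  {ABCEF}: card=24000; try (F,hash)→5480, (C,hash)→16880, (F,merge)→18480, (F,nl)→51800, (C,merge)→183830, (C,nl)→1802480; best=5480 via (F,hash)
  {ABCDEF}: card=240000; try (D,hash)→30600, (C,hash)→138000, (D,merge)→390120, (D,nl)→1925480, (C,merge)→2176950, (C,nl)→18015600; best=30600 via (D,hash)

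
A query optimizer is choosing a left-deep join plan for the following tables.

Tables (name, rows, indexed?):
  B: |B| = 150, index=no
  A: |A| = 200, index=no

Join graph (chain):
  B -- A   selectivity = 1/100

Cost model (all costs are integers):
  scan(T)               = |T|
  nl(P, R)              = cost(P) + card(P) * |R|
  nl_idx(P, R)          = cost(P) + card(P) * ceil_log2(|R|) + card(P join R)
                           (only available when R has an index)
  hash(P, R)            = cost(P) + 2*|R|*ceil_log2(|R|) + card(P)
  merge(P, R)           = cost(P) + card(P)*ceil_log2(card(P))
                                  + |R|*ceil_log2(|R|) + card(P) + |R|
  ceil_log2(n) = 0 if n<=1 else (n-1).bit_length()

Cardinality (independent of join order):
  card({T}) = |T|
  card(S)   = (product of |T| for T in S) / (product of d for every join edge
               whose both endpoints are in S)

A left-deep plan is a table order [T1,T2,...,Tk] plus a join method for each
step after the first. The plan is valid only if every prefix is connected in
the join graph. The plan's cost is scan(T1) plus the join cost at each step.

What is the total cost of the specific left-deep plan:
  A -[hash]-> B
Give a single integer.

step 1: scan A: cost=200, card=200
step 2: join B via hash
    card(P join B) = 200*150/(100) = 300
    cost = 200 + 2*150*8 + 200 = 2800

2800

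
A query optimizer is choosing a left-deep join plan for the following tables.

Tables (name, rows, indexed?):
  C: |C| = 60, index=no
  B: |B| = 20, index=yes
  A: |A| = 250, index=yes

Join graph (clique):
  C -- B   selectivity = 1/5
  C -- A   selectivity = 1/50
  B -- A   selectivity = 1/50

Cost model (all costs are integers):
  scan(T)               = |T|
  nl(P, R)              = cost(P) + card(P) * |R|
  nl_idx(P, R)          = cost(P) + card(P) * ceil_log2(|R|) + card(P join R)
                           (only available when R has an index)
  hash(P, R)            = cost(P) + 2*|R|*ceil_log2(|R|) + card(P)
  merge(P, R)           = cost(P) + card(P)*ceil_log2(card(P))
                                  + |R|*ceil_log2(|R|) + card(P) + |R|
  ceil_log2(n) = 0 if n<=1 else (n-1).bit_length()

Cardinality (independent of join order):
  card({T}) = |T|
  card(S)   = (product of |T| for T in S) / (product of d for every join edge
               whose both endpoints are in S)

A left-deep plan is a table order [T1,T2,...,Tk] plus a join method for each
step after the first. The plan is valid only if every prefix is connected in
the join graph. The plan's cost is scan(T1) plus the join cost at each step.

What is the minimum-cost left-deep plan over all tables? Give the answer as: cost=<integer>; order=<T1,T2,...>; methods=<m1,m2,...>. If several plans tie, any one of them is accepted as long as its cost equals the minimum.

cost=1100; order=B,A,C; methods=nl_idx,hash

Selinger DP (subsets sized 1..n):
  {C}: scan cost=60, card=60
  {B}: scan cost=20, card=20
  {A}: scan cost=250, card=250
  {BC}: card=240; try (B,hash)→320, (C,merge)→560, (B,merge)→600, (B,nl_idx)→600, (C,hash)→760, (C,nl)→1220 …(+1); best=320 via (B,hash)
  {AC}: card=300; try (A,nl_idx)→840, (C,hash)→1220, (A,merge)→2730, (C,merge)→2920, (A,hash)→4120, (A,nl)→15060 …(+1); best=840 via (A,nl_idx)
  {AB}: card=100; try (A,nl_idx)→280, (B,hash)→700, (B,nl_idx)→1600, (A,merge)→2390, (B,merge)→2620, (A,hash)→4040 …(+2); best=280 via (A,nl_idx)
  {ABC}: card=24; try (C,hash)→1100, (B,hash)→1340, (C,merge)→1500, (A,nl_idx)→2264, (B,nl_idx)→2364, (B,merge)→3960 …(+5); best=1100 via (C,hash)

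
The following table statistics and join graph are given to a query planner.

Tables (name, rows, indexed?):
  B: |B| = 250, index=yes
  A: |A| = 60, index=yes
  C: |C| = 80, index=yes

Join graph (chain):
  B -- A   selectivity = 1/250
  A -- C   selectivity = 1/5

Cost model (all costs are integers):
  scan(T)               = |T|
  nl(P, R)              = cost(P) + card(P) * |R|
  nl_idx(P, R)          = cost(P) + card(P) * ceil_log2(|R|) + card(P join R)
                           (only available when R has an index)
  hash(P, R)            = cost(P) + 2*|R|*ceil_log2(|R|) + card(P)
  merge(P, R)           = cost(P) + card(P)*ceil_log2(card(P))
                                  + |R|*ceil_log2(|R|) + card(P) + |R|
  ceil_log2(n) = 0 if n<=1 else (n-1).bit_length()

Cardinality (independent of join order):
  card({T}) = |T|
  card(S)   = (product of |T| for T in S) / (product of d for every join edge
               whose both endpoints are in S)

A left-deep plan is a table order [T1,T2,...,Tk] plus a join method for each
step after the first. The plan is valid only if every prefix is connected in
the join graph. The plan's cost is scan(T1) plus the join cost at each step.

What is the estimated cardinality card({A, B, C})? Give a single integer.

960

Tables in S: A(60), B(250), C(80)
Edges inside S: B-A(d=250), A-C(d=5)
numerator = 60 * 250 * 80 = 1200000
denominator = 250 * 5 = 1250
card(S) = 1200000 / 1250 = 960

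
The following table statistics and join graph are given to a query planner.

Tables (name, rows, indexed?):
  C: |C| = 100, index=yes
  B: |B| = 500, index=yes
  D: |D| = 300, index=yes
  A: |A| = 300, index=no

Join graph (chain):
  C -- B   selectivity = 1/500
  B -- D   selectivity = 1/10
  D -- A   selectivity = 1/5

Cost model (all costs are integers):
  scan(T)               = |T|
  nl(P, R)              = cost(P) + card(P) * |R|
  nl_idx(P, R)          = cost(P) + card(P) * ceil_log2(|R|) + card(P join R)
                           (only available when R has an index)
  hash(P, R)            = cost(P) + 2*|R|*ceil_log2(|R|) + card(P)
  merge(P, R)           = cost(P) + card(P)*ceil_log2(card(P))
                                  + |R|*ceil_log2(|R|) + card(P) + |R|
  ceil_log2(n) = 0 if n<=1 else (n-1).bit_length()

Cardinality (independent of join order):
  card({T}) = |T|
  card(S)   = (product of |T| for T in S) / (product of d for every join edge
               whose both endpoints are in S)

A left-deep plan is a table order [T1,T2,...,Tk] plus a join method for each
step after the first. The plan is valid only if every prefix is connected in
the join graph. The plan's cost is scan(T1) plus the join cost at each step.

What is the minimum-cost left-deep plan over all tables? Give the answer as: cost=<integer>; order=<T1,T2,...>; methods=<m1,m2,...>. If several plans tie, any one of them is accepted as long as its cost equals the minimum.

Selinger DP (subsets sized 1..n):
  {C}: scan cost=100, card=100
  {B}: scan cost=500, card=500
  {D}: scan cost=300, card=300
  {A}: scan cost=300, card=300
  {BC}: card=100; try (B,nl_idx)→1100, (C,hash)→2400, (C,nl_idx)→4100, (B,merge)→5900, (C,merge)→6300, (B,hash)→9200 …(+2); best=1100 via (B,nl_idx)
  {BD}: card=15000; try (D,hash)→6400, (B,merge)→8300, (D,merge)→8500, (B,hash)→9600, (B,nl_idx)→18000, (D,nl_idx)→20000 …(+2); best=6400 via (D,hash)
  {AD}: card=18000; try (D,hash)→6000, (A,hash)→6000, (D,merge)→6300, (A,merge)→6300, (D,nl_idx)→21000, (D,nl)→90300 …(+1); best=6000 via (D,hash)
  {BCD}: card=3000; try (D,merge)→4900, (D,nl_idx)→5000, (D,hash)→6600, (C,hash)→22800, (D,nl)→31100, (C,nl_idx)→114400 …(+2); best=4900 via (D,merge)
  {ABD}: card=900000; try (A,hash)→26800, (B,hash)→33000, (A,merge)→234400, (B,merge)→299000, (B,nl_idx)→1068000, (A,nl)→4506400 …(+1); best=26800 via (A,hash)
  {ABCD}: card=180000; try (A,hash)→13300, (A,merge)→46900, (A,nl)→904900, (C,hash)→928200, (C,nl_idx)→6506800, (C,merge)→18927600 …(+1); best=13300 via (A,hash)

cost=13300; order=C,B,D,A; methods=nl_idx,merge,hash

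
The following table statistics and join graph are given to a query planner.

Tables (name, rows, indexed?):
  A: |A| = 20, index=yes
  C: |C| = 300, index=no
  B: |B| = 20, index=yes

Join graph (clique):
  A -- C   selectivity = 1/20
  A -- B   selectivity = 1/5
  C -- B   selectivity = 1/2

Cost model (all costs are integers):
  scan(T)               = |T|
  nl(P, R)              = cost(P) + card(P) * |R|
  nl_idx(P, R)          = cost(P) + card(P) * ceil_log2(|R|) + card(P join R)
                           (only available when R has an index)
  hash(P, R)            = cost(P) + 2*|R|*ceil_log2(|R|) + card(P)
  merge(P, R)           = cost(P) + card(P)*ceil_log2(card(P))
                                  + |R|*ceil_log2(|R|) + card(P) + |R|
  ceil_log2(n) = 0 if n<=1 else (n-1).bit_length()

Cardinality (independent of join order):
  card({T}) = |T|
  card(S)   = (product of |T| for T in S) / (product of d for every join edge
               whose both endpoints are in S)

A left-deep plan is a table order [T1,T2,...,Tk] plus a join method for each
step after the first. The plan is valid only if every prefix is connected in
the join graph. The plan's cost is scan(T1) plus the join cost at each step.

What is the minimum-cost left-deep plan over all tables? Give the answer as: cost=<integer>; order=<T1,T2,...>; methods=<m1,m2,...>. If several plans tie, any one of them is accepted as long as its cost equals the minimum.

cost=1300; order=C,A,B; methods=hash,hash

Selinger DP (subsets sized 1..n):
  {A}: scan cost=20, card=20
  {C}: scan cost=300, card=300
  {B}: scan cost=20, card=20
  {AC}: card=300; try (A,hash)→800, (A,nl_idx)→2100, (C,merge)→3140, (A,merge)→3420, (C,hash)→5440, (C,nl)→6020 …(+1); best=800 via (A,hash)
  {AB}: card=80; try (B,nl_idx)→200, (A,nl_idx)→200, (B,hash)→240, (A,hash)→240, (B,merge)→260, (A,merge)→260 …(+2); best=200 via (B,nl_idx)
  {BC}: card=3000; try (B,hash)→800, (C,merge)→3140, (B,merge)→3420, (B,nl_idx)→4800, (C,hash)→5440, (C,nl)→6020 …(+1); best=800 via (B,hash)
  {ABC}: card=600; try (B,hash)→1300, (B,nl_idx)→2900, (C,merge)→3840, (B,merge)→3920, (A,hash)→4000, (C,hash)→5680 …(+5); best=1300 via (B,hash)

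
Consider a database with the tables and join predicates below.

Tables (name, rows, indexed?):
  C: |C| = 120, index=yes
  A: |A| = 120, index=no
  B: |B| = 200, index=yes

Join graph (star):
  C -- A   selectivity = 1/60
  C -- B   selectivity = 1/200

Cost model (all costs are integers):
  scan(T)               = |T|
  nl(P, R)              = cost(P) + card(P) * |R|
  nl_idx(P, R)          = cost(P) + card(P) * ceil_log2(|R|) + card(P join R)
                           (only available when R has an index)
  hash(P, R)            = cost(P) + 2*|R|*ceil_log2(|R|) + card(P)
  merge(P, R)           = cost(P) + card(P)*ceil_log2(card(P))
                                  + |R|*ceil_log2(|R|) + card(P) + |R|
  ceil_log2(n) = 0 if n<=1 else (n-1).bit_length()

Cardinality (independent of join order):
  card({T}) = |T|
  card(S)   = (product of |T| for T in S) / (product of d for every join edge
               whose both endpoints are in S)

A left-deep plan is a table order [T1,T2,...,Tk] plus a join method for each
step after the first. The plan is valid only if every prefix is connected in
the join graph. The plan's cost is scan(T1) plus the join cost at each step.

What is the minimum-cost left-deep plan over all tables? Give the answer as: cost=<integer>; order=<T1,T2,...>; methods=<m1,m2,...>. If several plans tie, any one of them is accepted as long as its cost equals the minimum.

cost=3000; order=C,B,A; methods=nl_idx,hash

Selinger DP (subsets sized 1..n):
  {C}: scan cost=120, card=120
  {A}: scan cost=120, card=120
  {B}: scan cost=200, card=200
  {AC}: card=240; try (C,nl_idx)→1200, (C,hash)→1920, (A,hash)→1920, (C,merge)→2040, (A,merge)→2040, (C,nl)→14520 …(+1); best=1200 via (C,nl_idx)
  {BC}: card=120; try (B,nl_idx)→1200, (C,nl_idx)→1720, (C,hash)→2080, (B,merge)→2880, (C,merge)→2960, (B,hash)→3440 …(+2); best=1200 via (B,nl_idx)
  {ABC}: card=240; try (A,hash)→3000, (A,merge)→3120, (B,nl_idx)→3360, (B,hash)→4640, (B,merge)→5160, (A,nl)→15600 …(+1); best=3000 via (A,hash)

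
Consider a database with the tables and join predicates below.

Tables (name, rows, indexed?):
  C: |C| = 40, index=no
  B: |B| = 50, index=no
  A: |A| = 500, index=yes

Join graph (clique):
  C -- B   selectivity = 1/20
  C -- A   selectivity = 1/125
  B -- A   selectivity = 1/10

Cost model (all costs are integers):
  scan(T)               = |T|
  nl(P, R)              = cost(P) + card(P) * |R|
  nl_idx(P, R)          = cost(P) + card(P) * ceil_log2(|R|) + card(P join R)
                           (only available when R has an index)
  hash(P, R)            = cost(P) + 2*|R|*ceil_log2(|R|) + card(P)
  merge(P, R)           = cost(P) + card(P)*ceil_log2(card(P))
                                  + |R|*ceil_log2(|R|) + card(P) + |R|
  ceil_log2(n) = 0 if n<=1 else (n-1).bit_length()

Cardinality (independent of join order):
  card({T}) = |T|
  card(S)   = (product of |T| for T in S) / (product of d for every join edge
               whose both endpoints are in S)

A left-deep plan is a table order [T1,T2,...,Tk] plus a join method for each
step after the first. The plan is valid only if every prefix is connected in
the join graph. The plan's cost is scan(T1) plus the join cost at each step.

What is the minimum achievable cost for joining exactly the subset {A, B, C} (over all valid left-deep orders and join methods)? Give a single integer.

Selinger DP over subsets of {A,B,C}:
  {C}: scan cost=40, card=40
  {B}: scan cost=50, card=50
  {A}: scan cost=500, card=500
  {BC}: card=100; try (C,hash)→580, (B,merge)→670, (C,merge)→680, (B,hash)→680, (B,nl)→2040, (C,nl)→2050; best=580 via (C,hash)
  {AC}: card=160; try (A,nl_idx)→560, (C,hash)→1480, (A,merge)→5320, (C,merge)→5780, (A,hash)→9080, (A,nl)→20040 …(+1); best=560 via (A,nl_idx)
  {AB}: card=2500; try (B,hash)→1600, (A,nl_idx)→3000, (A,merge)→5400, (B,merge)→5850, (A,hash)→9100, (A,nl)→25050 …(+1); best=1600 via (B,hash)
  {ABC}: card=40; try (B,hash)→1320, (A,nl_idx)→1520, (B,merge)→2350, (C,hash)→4580, (A,merge)→6380, (B,nl)→8560 …(+4); best=1320 via (B,hash)

1320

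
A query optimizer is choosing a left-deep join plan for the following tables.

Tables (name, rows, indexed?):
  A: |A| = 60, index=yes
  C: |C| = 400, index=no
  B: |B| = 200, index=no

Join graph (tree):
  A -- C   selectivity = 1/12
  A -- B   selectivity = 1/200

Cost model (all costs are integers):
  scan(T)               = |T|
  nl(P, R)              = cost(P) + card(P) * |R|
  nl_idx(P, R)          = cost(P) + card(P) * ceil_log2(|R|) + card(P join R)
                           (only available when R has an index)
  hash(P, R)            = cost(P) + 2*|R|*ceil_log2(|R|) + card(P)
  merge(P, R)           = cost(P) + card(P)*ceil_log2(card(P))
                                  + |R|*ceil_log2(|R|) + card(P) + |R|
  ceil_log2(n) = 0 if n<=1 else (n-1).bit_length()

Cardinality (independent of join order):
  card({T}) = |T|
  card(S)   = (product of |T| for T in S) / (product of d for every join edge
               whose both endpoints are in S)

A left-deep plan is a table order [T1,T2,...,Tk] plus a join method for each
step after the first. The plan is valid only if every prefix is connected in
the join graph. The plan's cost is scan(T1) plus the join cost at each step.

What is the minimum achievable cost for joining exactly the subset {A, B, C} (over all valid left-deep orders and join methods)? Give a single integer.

5540

Selinger DP over subsets of {A,B,C}:
  {A}: scan cost=60, card=60
  {C}: scan cost=400, card=400
  {B}: scan cost=200, card=200
  {AC}: card=2000; try (A,hash)→1520, (C,merge)→4480, (A,nl_idx)→4800, (A,merge)→4820, (C,hash)→7320, (C,nl)→24060 …(+1); best=1520 via (A,hash)
  {AB}: card=60; try (A,hash)→1120, (A,nl_idx)→1460, (B,merge)→2280, (A,merge)→2420, (B,hash)→3320, (B,nl)→12060 …(+1); best=1120 via (A,hash)
  {ABC}: card=2000; try (C,merge)→5540, (B,hash)→6720, (C,hash)→8380, (C,nl)→25120, (B,merge)→27320, (B,nl)→401520; best=5540 via (C,merge)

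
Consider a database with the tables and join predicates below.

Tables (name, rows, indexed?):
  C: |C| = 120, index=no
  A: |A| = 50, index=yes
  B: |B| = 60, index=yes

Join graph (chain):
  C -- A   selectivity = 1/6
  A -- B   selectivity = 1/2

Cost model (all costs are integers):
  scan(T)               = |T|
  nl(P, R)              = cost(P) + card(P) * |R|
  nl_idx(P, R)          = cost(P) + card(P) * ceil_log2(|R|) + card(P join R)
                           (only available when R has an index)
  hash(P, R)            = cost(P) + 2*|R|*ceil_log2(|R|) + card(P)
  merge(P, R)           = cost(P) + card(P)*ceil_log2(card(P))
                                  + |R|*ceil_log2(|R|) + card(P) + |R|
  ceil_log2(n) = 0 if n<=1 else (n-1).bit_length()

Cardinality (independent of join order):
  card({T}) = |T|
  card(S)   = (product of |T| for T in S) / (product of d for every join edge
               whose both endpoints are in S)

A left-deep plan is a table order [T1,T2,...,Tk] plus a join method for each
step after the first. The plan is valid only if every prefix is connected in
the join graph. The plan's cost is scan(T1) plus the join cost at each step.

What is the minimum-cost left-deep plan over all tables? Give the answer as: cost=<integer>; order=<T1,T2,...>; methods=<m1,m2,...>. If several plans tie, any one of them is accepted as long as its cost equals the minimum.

Selinger DP (subsets sized 1..n):
  {C}: scan cost=120, card=120
  {A}: scan cost=50, card=50
  {B}: scan cost=60, card=60
  {AC}: card=1000; try (A,hash)→840, (C,merge)→1360, (A,merge)→1430, (C,hash)→1780, (A,nl_idx)→1840, (C,nl)→6050 …(+1); best=840 via (A,hash)
  {AB}: card=1500; try (A,hash)→720, (B,hash)→820, (B,merge)→820, (A,merge)→830, (B,nl_idx)→1850, (A,nl_idx)→1920 …(+2); best=720 via (A,hash)
  {ABC}: card=30000; try (B,hash)→2560, (C,hash)→3900, (B,merge)→12260, (C,merge)→19680, (B,nl_idx)→36840, (B,nl)→60840 …(+1); best=2560 via (B,hash)

cost=2560; order=C,A,B; methods=hash,hash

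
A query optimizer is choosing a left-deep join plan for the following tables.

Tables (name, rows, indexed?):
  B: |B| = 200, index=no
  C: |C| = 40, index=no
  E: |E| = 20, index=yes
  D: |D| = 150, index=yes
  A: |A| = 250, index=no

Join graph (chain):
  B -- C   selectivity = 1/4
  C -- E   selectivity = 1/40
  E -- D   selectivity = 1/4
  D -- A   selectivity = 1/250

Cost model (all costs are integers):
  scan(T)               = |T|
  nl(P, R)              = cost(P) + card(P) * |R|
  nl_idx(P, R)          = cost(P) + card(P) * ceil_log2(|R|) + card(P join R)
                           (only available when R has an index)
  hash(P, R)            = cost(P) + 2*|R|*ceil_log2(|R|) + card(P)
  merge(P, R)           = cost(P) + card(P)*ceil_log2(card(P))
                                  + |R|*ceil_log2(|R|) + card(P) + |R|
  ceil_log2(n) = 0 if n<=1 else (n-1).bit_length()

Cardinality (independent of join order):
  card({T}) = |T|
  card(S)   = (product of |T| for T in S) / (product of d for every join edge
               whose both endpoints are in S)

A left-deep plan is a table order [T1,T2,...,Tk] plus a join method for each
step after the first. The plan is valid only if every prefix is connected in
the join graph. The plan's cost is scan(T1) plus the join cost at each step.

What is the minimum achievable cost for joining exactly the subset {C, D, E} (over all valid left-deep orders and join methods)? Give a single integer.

1170

Selinger DP over subsets of {C,D,E}:
  {C}: scan cost=40, card=40
  {E}: scan cost=20, card=20
  {D}: scan cost=150, card=150
  {CE}: card=20; try (E,nl_idx)→260, (E,hash)→280, (C,merge)→420, (E,merge)→440, (C,hash)→520, (C,nl)→820 …(+1); best=260 via (E,nl_idx)
  {DE}: card=750; try (E,hash)→500, (D,nl_idx)→930, (D,merge)→1490, (E,merge)→1620, (E,nl_idx)→1650, (D,hash)→2440 …(+2); best=500 via (E,hash)
  {CDE}: card=750; try (D,nl_idx)→1170, (D,merge)→1730, (C,hash)→1730, (D,hash)→2680, (D,nl)→3260, (C,merge)→9030 …(+1); best=1170 via (D,nl_idx)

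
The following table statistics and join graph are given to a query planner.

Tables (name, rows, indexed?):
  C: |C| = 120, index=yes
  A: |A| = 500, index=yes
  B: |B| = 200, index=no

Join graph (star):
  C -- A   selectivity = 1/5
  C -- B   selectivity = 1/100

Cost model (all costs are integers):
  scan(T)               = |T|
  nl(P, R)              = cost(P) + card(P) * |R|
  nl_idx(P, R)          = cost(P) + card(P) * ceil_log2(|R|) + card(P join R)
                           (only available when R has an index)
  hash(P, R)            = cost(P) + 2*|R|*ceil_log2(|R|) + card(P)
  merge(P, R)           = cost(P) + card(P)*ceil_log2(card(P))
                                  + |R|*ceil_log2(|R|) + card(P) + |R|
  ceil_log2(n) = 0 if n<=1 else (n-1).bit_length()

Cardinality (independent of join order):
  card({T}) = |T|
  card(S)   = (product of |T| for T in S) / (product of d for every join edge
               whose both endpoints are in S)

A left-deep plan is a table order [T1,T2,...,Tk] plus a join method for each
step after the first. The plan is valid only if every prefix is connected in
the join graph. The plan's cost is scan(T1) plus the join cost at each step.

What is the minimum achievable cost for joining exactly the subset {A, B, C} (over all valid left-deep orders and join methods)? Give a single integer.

9000

Selinger DP over subsets of {A,B,C}:
  {C}: scan cost=120, card=120
  {A}: scan cost=500, card=500
  {B}: scan cost=200, card=200
  {AC}: card=12000; try (C,hash)→2680, (A,merge)→6080, (C,merge)→6460, (A,hash)→9240, (A,nl_idx)→13200, (C,nl_idx)→16000 …(+2); best=2680 via (C,hash)
  {BC}: card=240; try (C,nl_idx)→1840, (C,hash)→2080, (B,merge)→2880, (C,merge)→2960, (B,hash)→3440, (B,nl)→24120 …(+1); best=1840 via (C,nl_idx)
  {ABC}: card=24000; try (A,merge)→9000, (A,hash)→11080, (B,hash)→17880, (A,nl_idx)→28000, (A,nl)→121840, (B,merge)→184480 …(+1); best=9000 via (A,merge)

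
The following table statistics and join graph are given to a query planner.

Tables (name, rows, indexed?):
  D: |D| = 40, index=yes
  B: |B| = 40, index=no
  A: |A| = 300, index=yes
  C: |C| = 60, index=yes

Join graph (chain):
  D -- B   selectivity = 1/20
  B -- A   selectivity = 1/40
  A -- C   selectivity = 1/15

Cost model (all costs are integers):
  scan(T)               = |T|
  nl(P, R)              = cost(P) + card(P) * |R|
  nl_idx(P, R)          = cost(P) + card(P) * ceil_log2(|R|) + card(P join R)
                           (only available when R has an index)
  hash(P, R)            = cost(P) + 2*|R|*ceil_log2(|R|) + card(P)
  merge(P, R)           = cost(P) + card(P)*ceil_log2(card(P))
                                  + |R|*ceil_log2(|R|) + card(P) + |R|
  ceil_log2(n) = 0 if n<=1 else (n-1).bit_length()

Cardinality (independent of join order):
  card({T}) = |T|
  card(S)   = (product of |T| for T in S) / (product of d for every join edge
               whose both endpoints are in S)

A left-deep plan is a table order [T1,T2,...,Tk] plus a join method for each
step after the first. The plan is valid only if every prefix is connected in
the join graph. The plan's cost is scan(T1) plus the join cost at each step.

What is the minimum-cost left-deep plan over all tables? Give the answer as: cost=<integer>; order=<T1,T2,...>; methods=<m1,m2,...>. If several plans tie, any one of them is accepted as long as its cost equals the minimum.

Selinger DP (subsets sized 1..n):
  {D}: scan cost=40, card=40
  {B}: scan cost=40, card=40
  {A}: scan cost=300, card=300
  {C}: scan cost=60, card=60
  {BD}: card=80; try (D,nl_idx)→360, (D,hash)→560, (B,hash)→560, (D,merge)→600, (B,merge)→600, (D,nl)→1640 …(+1); best=360 via (D,nl_idx)
  {AB}: card=300; try (A,nl_idx)→700, (B,hash)→1080, (A,merge)→3320, (B,merge)→3580, (A,hash)→5480, (A,nl)→12040 …(+1); best=700 via (A,nl_idx)
  {AC}: card=1200; try (C,hash)→1320, (A,nl_idx)→1800, (C,nl_idx)→3300, (A,merge)→3480, (C,merge)→3720, (A,hash)→5520 …(+2); best=1320 via (C,hash)
  {ABD}: card=600; try (D,hash)→1480, (A,nl_idx)→1680, (D,nl_idx)→3100, (D,merge)→3980, (A,merge)→4000, (A,hash)→5840 …(+2); best=1480 via (D,hash)
  {ABC}: card=1200; try (C,hash)→1720, (B,hash)→3000, (C,nl_idx)→3700, (C,merge)→4120, (B,merge)→16000, (C,nl)→18700 …(+1); best=1720 via (C,hash)
  {ABCD}: card=2400; try (C,hash)→2800, (D,hash)→3400, (C,nl_idx)→7480, (C,merge)→8500, (D,nl_idx)→11320, (D,merge)→16400 …(+2); best=2800 via (C,hash)

cost=2800; order=B,A,D,C; methods=nl_idx,hash,hash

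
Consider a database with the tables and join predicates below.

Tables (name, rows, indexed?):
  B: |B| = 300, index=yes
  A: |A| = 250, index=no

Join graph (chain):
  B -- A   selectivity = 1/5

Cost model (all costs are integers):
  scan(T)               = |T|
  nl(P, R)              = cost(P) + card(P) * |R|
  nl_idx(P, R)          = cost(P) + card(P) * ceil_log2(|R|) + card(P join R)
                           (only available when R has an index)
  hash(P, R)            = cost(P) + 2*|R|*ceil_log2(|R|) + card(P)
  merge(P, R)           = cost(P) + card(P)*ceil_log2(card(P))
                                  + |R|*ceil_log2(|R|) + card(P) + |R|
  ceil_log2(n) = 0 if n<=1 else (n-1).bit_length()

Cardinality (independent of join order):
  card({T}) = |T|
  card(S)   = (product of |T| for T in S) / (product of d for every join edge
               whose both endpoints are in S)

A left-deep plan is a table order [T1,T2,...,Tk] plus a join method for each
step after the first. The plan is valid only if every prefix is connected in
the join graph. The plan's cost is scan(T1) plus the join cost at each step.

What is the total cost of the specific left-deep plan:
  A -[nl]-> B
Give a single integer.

75250

step 1: scan A: cost=250, card=250
step 2: join B via nl
    card(P join B) = 250*300/(5) = 15000
    cost = 250 + 250*300 = 75250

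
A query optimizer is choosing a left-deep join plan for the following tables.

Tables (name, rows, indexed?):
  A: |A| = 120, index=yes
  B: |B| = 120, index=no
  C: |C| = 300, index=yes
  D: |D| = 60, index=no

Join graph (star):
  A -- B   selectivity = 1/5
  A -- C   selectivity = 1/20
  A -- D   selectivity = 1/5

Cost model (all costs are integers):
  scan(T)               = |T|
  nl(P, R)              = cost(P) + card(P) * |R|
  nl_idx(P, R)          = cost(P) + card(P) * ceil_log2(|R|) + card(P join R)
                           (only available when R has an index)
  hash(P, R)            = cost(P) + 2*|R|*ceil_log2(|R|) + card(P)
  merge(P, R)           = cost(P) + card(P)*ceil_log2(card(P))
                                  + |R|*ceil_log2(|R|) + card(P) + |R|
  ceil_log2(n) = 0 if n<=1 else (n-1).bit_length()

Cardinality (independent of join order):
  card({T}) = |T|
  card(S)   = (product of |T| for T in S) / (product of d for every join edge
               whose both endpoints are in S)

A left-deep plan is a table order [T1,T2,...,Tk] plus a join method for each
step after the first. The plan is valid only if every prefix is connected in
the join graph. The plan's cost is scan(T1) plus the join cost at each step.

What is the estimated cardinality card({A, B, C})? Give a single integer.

43200

Tables in S: A(120), B(120), C(300)
Edges inside S: A-B(d=5), A-C(d=20)
numerator = 120 * 120 * 300 = 4320000
denominator = 5 * 20 = 100
card(S) = 4320000 / 100 = 43200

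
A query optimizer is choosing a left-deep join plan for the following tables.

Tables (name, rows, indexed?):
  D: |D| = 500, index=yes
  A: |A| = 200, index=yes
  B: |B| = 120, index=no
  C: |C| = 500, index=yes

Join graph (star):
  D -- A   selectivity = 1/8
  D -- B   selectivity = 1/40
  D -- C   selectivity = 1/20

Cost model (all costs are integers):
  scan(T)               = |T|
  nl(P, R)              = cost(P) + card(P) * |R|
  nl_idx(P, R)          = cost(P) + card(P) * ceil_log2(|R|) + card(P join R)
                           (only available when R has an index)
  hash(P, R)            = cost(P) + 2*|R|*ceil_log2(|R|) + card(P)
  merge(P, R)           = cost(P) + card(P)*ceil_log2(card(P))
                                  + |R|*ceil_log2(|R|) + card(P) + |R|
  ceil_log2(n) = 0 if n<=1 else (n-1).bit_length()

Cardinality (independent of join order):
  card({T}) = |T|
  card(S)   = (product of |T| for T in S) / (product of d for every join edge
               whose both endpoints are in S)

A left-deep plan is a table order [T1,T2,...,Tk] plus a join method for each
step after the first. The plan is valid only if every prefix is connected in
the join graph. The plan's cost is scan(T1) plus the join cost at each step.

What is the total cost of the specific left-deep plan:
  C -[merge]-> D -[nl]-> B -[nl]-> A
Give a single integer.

step 1: scan C: cost=500, card=500
step 2: join D via merge
    card(P join D) = 500*500/(20) = 12500
    cost = 500 + 500*9 + 500*9 + 500 + 500 = 10500
step 3: join B via nl
    card(P join B) = 12500*120/(40) = 37500
    cost = 10500 + 12500*120 = 1510500
step 4: join A via nl
    card(P join A) = 37500*200/(8) = 937500
    cost = 1510500 + 37500*200 = 9010500

9010500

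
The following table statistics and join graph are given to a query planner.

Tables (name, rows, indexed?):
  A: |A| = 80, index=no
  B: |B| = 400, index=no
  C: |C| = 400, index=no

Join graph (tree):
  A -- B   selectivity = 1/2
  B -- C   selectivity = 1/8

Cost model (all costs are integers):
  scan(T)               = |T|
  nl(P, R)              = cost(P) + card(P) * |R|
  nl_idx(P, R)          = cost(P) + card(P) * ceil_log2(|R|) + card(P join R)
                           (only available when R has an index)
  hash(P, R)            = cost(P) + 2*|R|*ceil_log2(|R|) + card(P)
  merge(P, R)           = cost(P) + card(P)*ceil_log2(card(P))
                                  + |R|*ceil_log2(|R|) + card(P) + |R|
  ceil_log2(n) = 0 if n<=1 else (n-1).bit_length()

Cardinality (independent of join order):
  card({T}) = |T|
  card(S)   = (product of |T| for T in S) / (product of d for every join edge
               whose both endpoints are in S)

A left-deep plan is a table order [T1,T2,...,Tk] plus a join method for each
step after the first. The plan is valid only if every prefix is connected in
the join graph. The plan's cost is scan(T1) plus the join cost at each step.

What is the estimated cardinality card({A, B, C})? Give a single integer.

800000

Tables in S: A(80), B(400), C(400)
Edges inside S: A-B(d=2), B-C(d=8)
numerator = 80 * 400 * 400 = 12800000
denominator = 2 * 8 = 16
card(S) = 12800000 / 16 = 800000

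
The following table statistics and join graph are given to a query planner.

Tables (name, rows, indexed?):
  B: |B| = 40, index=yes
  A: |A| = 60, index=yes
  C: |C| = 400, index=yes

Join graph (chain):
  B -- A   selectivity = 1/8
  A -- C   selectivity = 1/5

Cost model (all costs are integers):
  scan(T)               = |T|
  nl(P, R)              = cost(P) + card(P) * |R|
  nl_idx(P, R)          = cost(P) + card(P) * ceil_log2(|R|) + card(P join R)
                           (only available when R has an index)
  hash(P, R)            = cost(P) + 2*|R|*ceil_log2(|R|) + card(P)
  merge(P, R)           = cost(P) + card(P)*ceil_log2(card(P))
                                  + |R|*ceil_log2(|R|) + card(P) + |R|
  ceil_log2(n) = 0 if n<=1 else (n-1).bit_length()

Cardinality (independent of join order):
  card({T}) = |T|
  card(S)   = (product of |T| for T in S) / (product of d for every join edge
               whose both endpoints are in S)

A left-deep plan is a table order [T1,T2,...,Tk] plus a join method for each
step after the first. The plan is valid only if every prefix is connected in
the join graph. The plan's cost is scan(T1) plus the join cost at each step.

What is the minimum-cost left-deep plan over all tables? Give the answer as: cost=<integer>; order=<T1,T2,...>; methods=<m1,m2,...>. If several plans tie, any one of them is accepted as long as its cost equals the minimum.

cost=6800; order=C,A,B; methods=hash,hash

Selinger DP (subsets sized 1..n):
  {B}: scan cost=40, card=40
  {A}: scan cost=60, card=60
  {C}: scan cost=400, card=400
  {AB}: card=300; try (A,nl_idx)→580, (B,hash)→600, (B,nl_idx)→720, (A,merge)→740, (B,merge)→760, (A,hash)→800 …(+2); best=580 via (A,nl_idx)
  {AC}: card=4800; try (A,hash)→1520, (C,merge)→4480, (A,merge)→4820, (C,nl_idx)→5400, (C,hash)→7320, (A,nl_idx)→7600 …(+2); best=1520 via (A,hash)
  {ABC}: card=24000; try (B,hash)→6800, (C,merge)→7580, (C,hash)→8080, (C,nl_idx)→27280, (B,nl_idx)→54320, (B,merge)→69000 …(+2); best=6800 via (B,hash)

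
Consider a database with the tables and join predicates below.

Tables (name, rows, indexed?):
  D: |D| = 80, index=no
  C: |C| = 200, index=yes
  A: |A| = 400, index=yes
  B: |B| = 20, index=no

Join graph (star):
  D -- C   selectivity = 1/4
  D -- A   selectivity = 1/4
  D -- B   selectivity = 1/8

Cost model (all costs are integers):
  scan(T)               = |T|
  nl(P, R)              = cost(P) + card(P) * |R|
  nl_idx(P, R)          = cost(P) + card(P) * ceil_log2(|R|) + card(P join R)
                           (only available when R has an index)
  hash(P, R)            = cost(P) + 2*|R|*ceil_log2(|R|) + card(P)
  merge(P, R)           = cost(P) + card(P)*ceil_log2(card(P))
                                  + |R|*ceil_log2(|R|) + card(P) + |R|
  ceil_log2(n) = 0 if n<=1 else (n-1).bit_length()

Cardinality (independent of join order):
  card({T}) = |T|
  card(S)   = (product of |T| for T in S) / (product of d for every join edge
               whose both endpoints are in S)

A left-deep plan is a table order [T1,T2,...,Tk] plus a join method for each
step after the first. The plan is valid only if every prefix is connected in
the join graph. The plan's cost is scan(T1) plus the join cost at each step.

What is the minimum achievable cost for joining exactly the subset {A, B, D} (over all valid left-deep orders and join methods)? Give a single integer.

Selinger DP over subsets of {A,B,D}:
  {D}: scan cost=80, card=80
  {A}: scan cost=400, card=400
  {B}: scan cost=20, card=20
  {AD}: card=8000; try (D,hash)→1920, (A,merge)→4720, (D,merge)→5040, (A,hash)→7360, (A,nl_idx)→8800, (A,nl)→32080 …(+1); best=1920 via (D,hash)
  {BD}: card=200; try (B,hash)→360, (D,merge)→780, (B,merge)→840, (D,hash)→1160, (D,nl)→1620, (B,nl)→1680; best=360 via (B,hash)
  {ABD}: card=20000; try (A,merge)→6160, (A,hash)→7760, (B,hash)→10120, (A,nl_idx)→22160, (A,nl)→80360, (B,merge)→114040 …(+1); best=6160 via (A,merge)

6160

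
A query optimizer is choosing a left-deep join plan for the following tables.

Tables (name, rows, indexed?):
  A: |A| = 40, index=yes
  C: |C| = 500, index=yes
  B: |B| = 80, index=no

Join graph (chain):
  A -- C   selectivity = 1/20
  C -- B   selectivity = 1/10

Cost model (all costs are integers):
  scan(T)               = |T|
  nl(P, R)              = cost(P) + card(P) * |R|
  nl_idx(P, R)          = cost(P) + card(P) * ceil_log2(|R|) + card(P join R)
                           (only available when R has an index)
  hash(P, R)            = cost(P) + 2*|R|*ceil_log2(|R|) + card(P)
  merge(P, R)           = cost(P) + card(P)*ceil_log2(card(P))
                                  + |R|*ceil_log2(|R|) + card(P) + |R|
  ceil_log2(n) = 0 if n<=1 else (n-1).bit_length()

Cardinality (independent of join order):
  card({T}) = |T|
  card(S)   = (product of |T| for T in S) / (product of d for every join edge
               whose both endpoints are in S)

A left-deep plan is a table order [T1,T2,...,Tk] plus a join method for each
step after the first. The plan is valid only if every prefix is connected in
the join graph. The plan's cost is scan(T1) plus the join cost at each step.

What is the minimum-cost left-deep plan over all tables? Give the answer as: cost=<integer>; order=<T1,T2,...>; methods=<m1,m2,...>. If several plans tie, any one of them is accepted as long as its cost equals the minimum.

Selinger DP (subsets sized 1..n):
  {A}: scan cost=40, card=40
  {C}: scan cost=500, card=500
  {B}: scan cost=80, card=80
  {AC}: card=1000; try (C,nl_idx)→1400, (A,hash)→1480, (A,nl_idx)→4500, (C,merge)→5320, (A,merge)→5780, (C,hash)→9080 …(+2); best=1400 via (C,nl_idx)
  {BC}: card=4000; try (B,hash)→2120, (C,nl_idx)→4800, (C,merge)→5720, (B,merge)→6140, (C,hash)→9160, (C,nl)→40080 …(+1); best=2120 via (B,hash)
  {ABC}: card=8000; try (B,hash)→3520, (A,hash)→6600, (B,merge)→13040, (A,nl_idx)→34120, (A,merge)→54400, (B,nl)→81400 …(+1); best=3520 via (B,hash)

cost=3520; order=A,C,B; methods=nl_idx,hash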